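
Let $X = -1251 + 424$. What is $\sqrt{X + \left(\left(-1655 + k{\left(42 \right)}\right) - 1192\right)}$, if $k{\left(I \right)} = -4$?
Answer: $i \sqrt{3678} \approx 60.646 i$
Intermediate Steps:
$X = -827$
$\sqrt{X + \left(\left(-1655 + k{\left(42 \right)}\right) - 1192\right)} = \sqrt{-827 - 2851} = \sqrt{-3678} = i \sqrt{3678}$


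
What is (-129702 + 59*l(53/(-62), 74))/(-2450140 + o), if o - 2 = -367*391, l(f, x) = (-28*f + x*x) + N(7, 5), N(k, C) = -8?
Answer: -2007996/26800895 ≈ -0.074923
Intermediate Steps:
l(f, x) = -8 + x² - 28*f (l(f, x) = (-28*f + x*x) - 8 = (-28*f + x²) - 8 = (x² - 28*f) - 8 = -8 + x² - 28*f)
o = -143495 (o = 2 - 367*391 = 2 - 143497 = -143495)
(-129702 + 59*l(53/(-62), 74))/(-2450140 + o) = (-129702 + 59*(-8 + 74² - 1484/(-62)))/(-2450140 - 143495) = (-129702 + 59*(-8 + 5476 - 1484*(-1)/62))/(-2593635) = (-129702 + 59*(-8 + 5476 - 28*(-53/62)))*(-1/2593635) = (-129702 + 59*(-8 + 5476 + 742/31))*(-1/2593635) = (-129702 + 59*(170250/31))*(-1/2593635) = (-129702 + 10044750/31)*(-1/2593635) = (6023988/31)*(-1/2593635) = -2007996/26800895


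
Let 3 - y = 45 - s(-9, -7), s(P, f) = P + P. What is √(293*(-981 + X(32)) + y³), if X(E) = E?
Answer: I*√494057 ≈ 702.89*I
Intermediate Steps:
s(P, f) = 2*P
y = -60 (y = 3 - (45 - 2*(-9)) = 3 - (45 - 1*(-18)) = 3 - (45 + 18) = 3 - 1*63 = 3 - 63 = -60)
√(293*(-981 + X(32)) + y³) = √(293*(-981 + 32) + (-60)³) = √(293*(-949) - 216000) = √(-278057 - 216000) = √(-494057) = I*√494057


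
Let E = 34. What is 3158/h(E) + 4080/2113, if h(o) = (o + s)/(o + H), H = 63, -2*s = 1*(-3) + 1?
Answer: 647409638/73955 ≈ 8754.1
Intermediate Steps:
s = 1 (s = -(1*(-3) + 1)/2 = -(-3 + 1)/2 = -½*(-2) = 1)
h(o) = (1 + o)/(63 + o) (h(o) = (o + 1)/(o + 63) = (1 + o)/(63 + o))
3158/h(E) + 4080/2113 = 3158/(((1 + 34)/(63 + 34))) + 4080/2113 = 3158/((35/97)) + 4080*(1/2113) = 3158/(((1/97)*35)) + 4080/2113 = 3158/(35/97) + 4080/2113 = 3158*(97/35) + 4080/2113 = 306326/35 + 4080/2113 = 647409638/73955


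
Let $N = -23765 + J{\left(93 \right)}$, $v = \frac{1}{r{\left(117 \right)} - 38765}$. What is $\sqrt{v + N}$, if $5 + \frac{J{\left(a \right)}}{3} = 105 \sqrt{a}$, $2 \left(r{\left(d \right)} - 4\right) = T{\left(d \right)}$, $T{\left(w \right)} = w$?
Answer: $\frac{\sqrt{-142478679269310 + 1887333217875 \sqrt{93}}}{77405} \approx 144.02 i$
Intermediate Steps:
$r{\left(d \right)} = 4 + \frac{d}{2}$
$J{\left(a \right)} = -15 + 315 \sqrt{a}$ ($J{\left(a \right)} = -15 + 3 \cdot 105 \sqrt{a} = -15 + 315 \sqrt{a}$)
$v = - \frac{2}{77405}$ ($v = \frac{1}{\left(4 + \frac{1}{2} \cdot 117\right) - 38765} = \frac{1}{\left(4 + \frac{117}{2}\right) - 38765} = \frac{1}{\frac{125}{2} - 38765} = \frac{1}{- \frac{77405}{2}} = - \frac{2}{77405} \approx -2.5838 \cdot 10^{-5}$)
$N = -23780 + 315 \sqrt{93}$ ($N = -23765 - \left(15 - 315 \sqrt{93}\right) = -23780 + 315 \sqrt{93} \approx -20742.0$)
$\sqrt{v + N} = \sqrt{- \frac{2}{77405} - \left(23780 - 315 \sqrt{93}\right)} = \sqrt{- \frac{1840690902}{77405} + 315 \sqrt{93}}$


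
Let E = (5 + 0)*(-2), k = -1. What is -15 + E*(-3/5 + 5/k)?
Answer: 41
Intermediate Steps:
E = -10 (E = 5*(-2) = -10)
-15 + E*(-3/5 + 5/k) = -15 - 10*(-3/5 + 5/(-1)) = -15 - 10*(-3*⅕ + 5*(-1)) = -15 - 10*(-⅗ - 5) = -15 - 10*(-28/5) = -15 + 56 = 41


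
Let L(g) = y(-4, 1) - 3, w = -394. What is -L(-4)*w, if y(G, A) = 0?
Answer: -1182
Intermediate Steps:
L(g) = -3 (L(g) = 0 - 3 = -3)
-L(-4)*w = -(-3)*(-394) = -1*1182 = -1182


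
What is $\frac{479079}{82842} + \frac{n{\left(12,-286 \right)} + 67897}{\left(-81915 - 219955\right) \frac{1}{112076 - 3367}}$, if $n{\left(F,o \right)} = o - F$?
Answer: $- \frac{50719144405341}{2083959545} \approx -24338.0$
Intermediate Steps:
$\frac{479079}{82842} + \frac{n{\left(12,-286 \right)} + 67897}{\left(-81915 - 219955\right) \frac{1}{112076 - 3367}} = \frac{479079}{82842} + \frac{\left(-286 - 12\right) + 67897}{\left(-81915 - 219955\right) \frac{1}{112076 - 3367}} = 479079 \cdot \frac{1}{82842} + \frac{\left(-286 - 12\right) + 67897}{\left(-301870\right) \frac{1}{112076 - 3367}} = \frac{159693}{27614} + \frac{-298 + 67897}{\left(-301870\right) \frac{1}{112076 - 3367}} = \frac{159693}{27614} + \frac{67599}{\left(-301870\right) \frac{1}{108709}} = \frac{159693}{27614} + \frac{67599}{- \frac{301870}{108709}} = \frac{159693}{27614} + 67599 \left(- \frac{108709}{301870}\right) = \frac{159693}{27614} - \frac{7348619691}{301870} = - \frac{50719144405341}{2083959545}$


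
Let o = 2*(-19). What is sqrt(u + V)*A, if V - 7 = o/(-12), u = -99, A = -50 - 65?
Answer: -115*I*sqrt(3198)/6 ≈ -1083.9*I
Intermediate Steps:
o = -38
A = -115
V = 61/6 (V = 7 - 38/(-12) = 7 - 38*(-1/12) = 7 + 19/6 = 61/6 ≈ 10.167)
sqrt(u + V)*A = sqrt(-99 + 61/6)*(-115) = sqrt(-533/6)*(-115) = (I*sqrt(3198)/6)*(-115) = -115*I*sqrt(3198)/6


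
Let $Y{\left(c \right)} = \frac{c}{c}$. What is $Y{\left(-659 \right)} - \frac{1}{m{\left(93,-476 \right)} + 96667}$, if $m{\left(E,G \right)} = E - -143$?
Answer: $\frac{96902}{96903} \approx 0.99999$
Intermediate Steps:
$m{\left(E,G \right)} = 143 + E$ ($m{\left(E,G \right)} = E + 143 = 143 + E$)
$Y{\left(c \right)} = 1$
$Y{\left(-659 \right)} - \frac{1}{m{\left(93,-476 \right)} + 96667} = 1 - \frac{1}{\left(143 + 93\right) + 96667} = 1 - \frac{1}{236 + 96667} = 1 - \frac{1}{96903} = \frac{96902}{96903}$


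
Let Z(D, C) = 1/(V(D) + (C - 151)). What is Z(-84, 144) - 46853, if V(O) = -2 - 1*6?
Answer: -702796/15 ≈ -46853.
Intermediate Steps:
V(O) = -8 (V(O) = -2 - 6 = -8)
Z(D, C) = 1/(-159 + C) (Z(D, C) = 1/(-8 + (C - 151)) = 1/(-8 + (-151 + C)) = 1/(-159 + C))
Z(-84, 144) - 46853 = 1/(-159 + 144) - 46853 = 1/(-15) - 46853 = -1/15 - 46853 = -702796/15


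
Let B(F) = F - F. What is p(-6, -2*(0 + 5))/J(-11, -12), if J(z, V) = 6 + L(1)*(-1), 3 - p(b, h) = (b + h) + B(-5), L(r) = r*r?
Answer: 19/5 ≈ 3.8000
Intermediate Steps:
B(F) = 0
L(r) = r**2
p(b, h) = 3 - b - h (p(b, h) = 3 - ((b + h) + 0) = 3 - (b + h) = 3 + (-b - h) = 3 - b - h)
J(z, V) = 5 (J(z, V) = 6 + 1**2*(-1) = 6 + 1*(-1) = 6 - 1 = 5)
p(-6, -2*(0 + 5))/J(-11, -12) = (3 - 1*(-6) - (-2)*(0 + 5))/5 = (3 + 6 - (-2)*5)*(1/5) = (3 + 6 - 1*(-10))*(1/5) = (3 + 6 + 10)*(1/5) = 19*(1/5) = 19/5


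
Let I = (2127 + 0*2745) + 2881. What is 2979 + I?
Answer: 7987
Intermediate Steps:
I = 5008 (I = (2127 + 0) + 2881 = 2127 + 2881 = 5008)
2979 + I = 2979 + 5008 = 7987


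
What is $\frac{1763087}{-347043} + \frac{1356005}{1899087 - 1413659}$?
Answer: $- \frac{385259753021}{168464389404} \approx -2.2869$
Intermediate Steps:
$\frac{1763087}{-347043} + \frac{1356005}{1899087 - 1413659} = 1763087 \left(- \frac{1}{347043}\right) + \frac{1356005}{1899087 - 1413659} = - \frac{1763087}{347043} + \frac{1356005}{485428} = - \frac{385259753021}{168464389404}$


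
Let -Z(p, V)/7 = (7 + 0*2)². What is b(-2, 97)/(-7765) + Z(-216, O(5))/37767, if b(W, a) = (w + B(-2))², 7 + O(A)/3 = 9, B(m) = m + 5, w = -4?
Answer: -2701162/293260755 ≈ -0.0092108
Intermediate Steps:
B(m) = 5 + m
O(A) = 6 (O(A) = -21 + 3*9 = -21 + 27 = 6)
Z(p, V) = -343 (Z(p, V) = -7*(7 + 0*2)² = -7*(7 + 0)² = -7*7² = -7*49 = -343)
b(W, a) = 1 (b(W, a) = (-4 + (5 - 2))² = (-4 + 3)² = (-1)² = 1)
b(-2, 97)/(-7765) + Z(-216, O(5))/37767 = 1/(-7765) - 343/37767 = 1*(-1/7765) - 343*1/37767 = -1/7765 - 343/37767 = -2701162/293260755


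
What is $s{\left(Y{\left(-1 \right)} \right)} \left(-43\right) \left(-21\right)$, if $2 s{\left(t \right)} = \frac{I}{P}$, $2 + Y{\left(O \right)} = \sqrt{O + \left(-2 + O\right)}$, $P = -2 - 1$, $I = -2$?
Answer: $301$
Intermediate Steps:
$P = -3$ ($P = -2 - 1 = -3$)
$Y{\left(O \right)} = -2 + \sqrt{-2 + 2 O}$ ($Y{\left(O \right)} = -2 + \sqrt{O + \left(-2 + O\right)} = -2 + \sqrt{-2 + 2 O}$)
$s{\left(t \right)} = \frac{1}{3}$ ($s{\left(t \right)} = \frac{\left(-2\right) \frac{1}{-3}}{2} = \frac{\left(-2\right) \left(- \frac{1}{3}\right)}{2} = \frac{1}{2} \cdot \frac{2}{3} = \frac{1}{3}$)
$s{\left(Y{\left(-1 \right)} \right)} \left(-43\right) \left(-21\right) = \frac{1}{3} \left(-43\right) \left(-21\right) = \left(- \frac{43}{3}\right) \left(-21\right) = 301$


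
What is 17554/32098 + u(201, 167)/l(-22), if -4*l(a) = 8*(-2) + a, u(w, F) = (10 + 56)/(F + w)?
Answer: 15871813/28053652 ≈ 0.56577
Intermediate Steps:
u(w, F) = 66/(F + w)
l(a) = 4 - a/4 (l(a) = -(8*(-2) + a)/4 = -(-16 + a)/4 = 4 - a/4)
17554/32098 + u(201, 167)/l(-22) = 17554/32098 + (66/(167 + 201))/(4 - ¼*(-22)) = 17554*(1/32098) + (66/368)/(4 + 11/2) = 8777/16049 + (66*(1/368))/(19/2) = 8777/16049 + (33/184)*(2/19) = 8777/16049 + 33/1748 = 15871813/28053652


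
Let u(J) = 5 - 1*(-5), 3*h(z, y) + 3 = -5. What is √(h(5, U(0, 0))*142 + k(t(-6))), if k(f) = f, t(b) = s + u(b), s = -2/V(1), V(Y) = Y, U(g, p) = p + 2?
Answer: 2*I*√834/3 ≈ 19.253*I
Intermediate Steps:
U(g, p) = 2 + p
h(z, y) = -8/3 (h(z, y) = -1 + (⅓)*(-5) = -1 - 5/3 = -8/3)
u(J) = 10 (u(J) = 5 + 5 = 10)
s = -2 (s = -2/1 = -2*1 = -2)
t(b) = 8 (t(b) = -2 + 10 = 8)
√(h(5, U(0, 0))*142 + k(t(-6))) = √(-8/3*142 + 8) = √(-1136/3 + 8) = √(-1112/3) = 2*I*√834/3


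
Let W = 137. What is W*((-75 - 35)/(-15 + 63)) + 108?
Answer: -4943/24 ≈ -205.96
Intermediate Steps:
W*((-75 - 35)/(-15 + 63)) + 108 = 137*((-75 - 35)/(-15 + 63)) + 108 = 137*(-110/48) + 108 = 137*(-110*1/48) + 108 = 137*(-55/24) + 108 = -7535/24 + 108 = -4943/24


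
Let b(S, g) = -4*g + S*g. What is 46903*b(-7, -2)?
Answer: 1031866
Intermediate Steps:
46903*b(-7, -2) = 46903*(-2*(-4 - 7)) = 46903*(-2*(-11)) = 46903*22 = 1031866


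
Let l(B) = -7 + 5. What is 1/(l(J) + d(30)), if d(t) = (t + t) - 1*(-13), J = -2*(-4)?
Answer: 1/71 ≈ 0.014085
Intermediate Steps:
J = 8
d(t) = 13 + 2*t (d(t) = 2*t + 13 = 13 + 2*t)
l(B) = -2
1/(l(J) + d(30)) = 1/(-2 + (13 + 2*30)) = 1/(-2 + (13 + 60)) = 1/(-2 + 73) = 1/71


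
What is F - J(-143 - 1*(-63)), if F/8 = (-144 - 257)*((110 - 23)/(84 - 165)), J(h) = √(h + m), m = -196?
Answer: 93032/27 - 2*I*√69 ≈ 3445.6 - 16.613*I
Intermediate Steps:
J(h) = √(-196 + h) (J(h) = √(h - 196) = √(-196 + h))
F = 93032/27 (F = 8*((-144 - 257)*((110 - 23)/(84 - 165))) = 8*(-34887/(-81)) = 8*(-34887*(-1)/81) = 8*(-401*(-29/27)) = 8*(11629/27) = 93032/27 ≈ 3445.6)
F - J(-143 - 1*(-63)) = 93032/27 - √(-196 + (-143 - 1*(-63))) = 93032/27 - √(-196 + (-143 + 63)) = 93032/27 - √(-196 - 80) = 93032/27 - √(-276) = 93032/27 - 2*I*√69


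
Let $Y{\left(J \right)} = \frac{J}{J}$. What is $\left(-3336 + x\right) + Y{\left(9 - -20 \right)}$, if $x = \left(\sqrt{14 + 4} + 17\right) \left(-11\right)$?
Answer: $-3522 - 33 \sqrt{2} \approx -3568.7$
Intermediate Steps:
$Y{\left(J \right)} = 1$
$x = -187 - 33 \sqrt{2}$ ($x = \left(\sqrt{18} + 17\right) \left(-11\right) = \left(3 \sqrt{2} + 17\right) \left(-11\right) = \left(17 + 3 \sqrt{2}\right) \left(-11\right) = -187 - 33 \sqrt{2} \approx -233.67$)
$\left(-3336 + x\right) + Y{\left(9 - -20 \right)} = \left(-3336 - \left(187 + 33 \sqrt{2}\right)\right) + 1 = \left(-3523 - 33 \sqrt{2}\right) + 1 = -3522 - 33 \sqrt{2}$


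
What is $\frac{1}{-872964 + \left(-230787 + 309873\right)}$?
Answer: $- \frac{1}{793878} \approx -1.2596 \cdot 10^{-6}$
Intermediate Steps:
$\frac{1}{-872964 + \left(-230787 + 309873\right)} = \frac{1}{-872964 + 79086} = \frac{1}{-793878} = - \frac{1}{793878}$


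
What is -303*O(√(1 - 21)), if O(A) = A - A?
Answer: 0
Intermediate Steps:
O(A) = 0
-303*O(√(1 - 21)) = -303*0 = 0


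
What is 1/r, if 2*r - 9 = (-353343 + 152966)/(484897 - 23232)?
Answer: 461665/1977304 ≈ 0.23348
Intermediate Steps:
r = 1977304/461665 (r = 9/2 + ((-353343 + 152966)/(484897 - 23232))/2 = 9/2 + (-200377/461665)/2 = 9/2 + (-200377*1/461665)/2 = 9/2 + (1/2)*(-200377/461665) = 9/2 - 200377/923330 = 1977304/461665 ≈ 4.2830)
1/r = 1/(1977304/461665) = 461665/1977304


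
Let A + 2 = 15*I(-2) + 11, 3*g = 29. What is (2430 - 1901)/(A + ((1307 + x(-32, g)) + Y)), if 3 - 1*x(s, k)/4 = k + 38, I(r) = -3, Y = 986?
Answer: 1587/6235 ≈ 0.25453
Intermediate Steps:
g = 29/3 (g = (1/3)*29 = 29/3 ≈ 9.6667)
x(s, k) = -140 - 4*k (x(s, k) = 12 - 4*(k + 38) = 12 - 4*(38 + k) = 12 + (-152 - 4*k) = -140 - 4*k)
A = -36 (A = -2 + (15*(-3) + 11) = -2 + (-45 + 11) = -2 - 34 = -36)
(2430 - 1901)/(A + ((1307 + x(-32, g)) + Y)) = (2430 - 1901)/(-36 + ((1307 + (-140 - 4*29/3)) + 986)) = 529/(-36 + ((1307 + (-140 - 116/3)) + 986)) = 529/(-36 + ((1307 - 536/3) + 986)) = 529/(-36 + (3385/3 + 986)) = 529/(-36 + 6343/3) = 529/(6235/3) = 529*(3/6235) = 1587/6235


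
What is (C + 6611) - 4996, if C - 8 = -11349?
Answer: -9726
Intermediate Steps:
C = -11341 (C = 8 - 11349 = -11341)
(C + 6611) - 4996 = (-11341 + 6611) - 4996 = -4730 - 4996 = -9726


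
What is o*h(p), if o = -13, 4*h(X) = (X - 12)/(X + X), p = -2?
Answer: -91/8 ≈ -11.375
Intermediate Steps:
h(X) = (-12 + X)/(8*X) (h(X) = ((X - 12)/(X + X))/4 = ((-12 + X)/((2*X)))/4 = ((-12 + X)*(1/(2*X)))/4 = ((-12 + X)/(2*X))/4 = (-12 + X)/(8*X))
o*h(p) = -13*(-12 - 2)/(8*(-2)) = -13*(-1)*(-14)/(8*2) = -13*7/8 = -91/8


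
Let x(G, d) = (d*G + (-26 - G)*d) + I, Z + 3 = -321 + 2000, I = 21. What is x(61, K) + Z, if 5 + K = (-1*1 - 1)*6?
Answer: 2139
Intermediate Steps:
K = -17 (K = -5 + (-1*1 - 1)*6 = -5 + (-1 - 1)*6 = -5 - 2*6 = -5 - 12 = -17)
Z = 1676 (Z = -3 + (-321 + 2000) = -3 + 1679 = 1676)
x(G, d) = 21 + G*d + d*(-26 - G) (x(G, d) = (d*G + (-26 - G)*d) + 21 = (G*d + d*(-26 - G)) + 21 = 21 + G*d + d*(-26 - G))
x(61, K) + Z = (21 - 26*(-17)) + 1676 = (21 + 442) + 1676 = 463 + 1676 = 2139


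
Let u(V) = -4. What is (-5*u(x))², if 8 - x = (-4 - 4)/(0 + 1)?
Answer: 400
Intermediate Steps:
x = 16 (x = 8 - (-4 - 4)/(0 + 1) = 8 - (-8)/1 = 8 - (-8) = 8 - 1*(-8) = 8 + 8 = 16)
(-5*u(x))² = (-5*(-4))² = 20² = 400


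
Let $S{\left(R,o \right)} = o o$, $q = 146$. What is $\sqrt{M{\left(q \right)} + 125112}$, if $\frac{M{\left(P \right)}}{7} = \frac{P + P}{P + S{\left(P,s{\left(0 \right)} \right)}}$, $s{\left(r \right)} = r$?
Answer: $\sqrt{125126} \approx 353.73$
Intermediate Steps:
$S{\left(R,o \right)} = o^{2}$
$M{\left(P \right)} = 14$ ($M{\left(P \right)} = 7 \frac{P + P}{P + 0^{2}} = 7 \frac{2 P}{P + 0} = 7 \frac{2 P}{P} = 7 \cdot 2 = 14$)
$\sqrt{M{\left(q \right)} + 125112} = \sqrt{14 + 125112} = \sqrt{125126}$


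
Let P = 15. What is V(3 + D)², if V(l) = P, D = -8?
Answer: 225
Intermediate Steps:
V(l) = 15
V(3 + D)² = 15² = 225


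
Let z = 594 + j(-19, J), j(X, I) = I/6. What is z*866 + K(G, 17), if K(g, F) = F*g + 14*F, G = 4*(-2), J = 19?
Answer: 1551745/3 ≈ 5.1725e+5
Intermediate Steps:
G = -8
j(X, I) = I/6 (j(X, I) = I*(⅙) = I/6)
K(g, F) = 14*F + F*g
z = 3583/6 (z = 594 + (⅙)*19 = 594 + 19/6 = 3583/6 ≈ 597.17)
z*866 + K(G, 17) = (3583/6)*866 + 17*(14 - 8) = 1551439/3 + 17*6 = 1551439/3 + 102 = 1551745/3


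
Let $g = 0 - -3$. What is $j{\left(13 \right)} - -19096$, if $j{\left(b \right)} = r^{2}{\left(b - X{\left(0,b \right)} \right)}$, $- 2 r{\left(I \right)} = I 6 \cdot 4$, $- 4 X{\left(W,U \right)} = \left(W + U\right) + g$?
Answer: $60712$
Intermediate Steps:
$g = 3$ ($g = 0 + 3 = 3$)
$X{\left(W,U \right)} = - \frac{3}{4} - \frac{U}{4} - \frac{W}{4}$ ($X{\left(W,U \right)} = - \frac{\left(W + U\right) + 3}{4} = - \frac{\left(U + W\right) + 3}{4} = - \frac{3 + U + W}{4} = - \frac{3}{4} - \frac{U}{4} - \frac{W}{4}$)
$r{\left(I \right)} = - 12 I$ ($r{\left(I \right)} = - \frac{I 6 \cdot 4}{2} = - \frac{6 I 4}{2} = - \frac{24 I}{2} = - 12 I$)
$j{\left(b \right)} = \left(-9 - 15 b\right)^{2}$ ($j{\left(b \right)} = \left(- 12 \left(b - \left(- \frac{3}{4} - \frac{b}{4} - 0\right)\right)\right)^{2} = \left(- 12 \left(b - \left(- \frac{3}{4} - \frac{b}{4} + 0\right)\right)\right)^{2} = \left(- 12 \left(b - \left(- \frac{3}{4} - \frac{b}{4}\right)\right)\right)^{2} = \left(- 12 \left(b + \left(\frac{3}{4} + \frac{b}{4}\right)\right)\right)^{2} = \left(- 12 \left(\frac{3}{4} + \frac{5 b}{4}\right)\right)^{2} = \left(-9 - 15 b\right)^{2}$)
$j{\left(13 \right)} - -19096 = 9 \left(3 + 5 \cdot 13\right)^{2} - -19096 = 9 \left(3 + 65\right)^{2} + 19096 = 9 \cdot 68^{2} + 19096 = 9 \cdot 4624 + 19096 = 41616 + 19096 = 60712$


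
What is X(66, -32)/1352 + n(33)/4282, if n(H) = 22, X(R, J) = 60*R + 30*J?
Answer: 804734/361829 ≈ 2.2241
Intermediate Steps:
X(R, J) = 30*J + 60*R
X(66, -32)/1352 + n(33)/4282 = (30*(-32) + 60*66)/1352 + 22/4282 = (-960 + 3960)*(1/1352) + 22*(1/4282) = 3000*(1/1352) + 11/2141 = 375/169 + 11/2141 = 804734/361829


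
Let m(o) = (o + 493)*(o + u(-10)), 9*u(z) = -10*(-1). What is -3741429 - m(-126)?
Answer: -33260353/9 ≈ -3.6956e+6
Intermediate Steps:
u(z) = 10/9 (u(z) = (-10*(-1))/9 = (⅑)*10 = 10/9)
m(o) = (493 + o)*(10/9 + o) (m(o) = (o + 493)*(o + 10/9) = (493 + o)*(10/9 + o))
-3741429 - m(-126) = -3741429 - (4930/9 + (-126)² + (4447/9)*(-126)) = -3741429 - (4930/9 + 15876 - 62258) = -3741429 - 1*(-412508/9) = -3741429 + 412508/9 = -33260353/9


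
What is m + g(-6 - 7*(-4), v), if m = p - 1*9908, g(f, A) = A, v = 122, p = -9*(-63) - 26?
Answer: -9245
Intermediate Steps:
p = 541 (p = 567 - 26 = 541)
m = -9367 (m = 541 - 1*9908 = 541 - 9908 = -9367)
m + g(-6 - 7*(-4), v) = -9367 + 122 = -9245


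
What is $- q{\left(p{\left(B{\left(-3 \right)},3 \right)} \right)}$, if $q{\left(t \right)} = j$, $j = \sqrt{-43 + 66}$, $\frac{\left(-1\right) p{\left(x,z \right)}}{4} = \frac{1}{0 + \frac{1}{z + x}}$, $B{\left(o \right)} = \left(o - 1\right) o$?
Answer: $- \sqrt{23} \approx -4.7958$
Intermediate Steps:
$B{\left(o \right)} = o \left(-1 + o\right)$ ($B{\left(o \right)} = \left(-1 + o\right) o = o \left(-1 + o\right)$)
$p{\left(x,z \right)} = - 4 x - 4 z$ ($p{\left(x,z \right)} = - \frac{4}{0 + \frac{1}{z + x}} = - \frac{4}{0 + \frac{1}{x + z}} = - \frac{4}{\frac{1}{x + z}} = - 4 \left(x + z\right) = - 4 x - 4 z$)
$j = \sqrt{23} \approx 4.7958$
$q{\left(t \right)} = \sqrt{23}$
$- q{\left(p{\left(B{\left(-3 \right)},3 \right)} \right)} = - \sqrt{23}$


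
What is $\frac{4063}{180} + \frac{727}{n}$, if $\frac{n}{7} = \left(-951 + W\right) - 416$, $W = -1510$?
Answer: $\frac{27231299}{1208340} \approx 22.536$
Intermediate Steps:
$n = -20139$ ($n = 7 \left(\left(-951 - 1510\right) - 416\right) = 7 \left(-2461 - 416\right) = 7 \left(-2877\right) = -20139$)
$\frac{4063}{180} + \frac{727}{n} = \frac{4063}{180} + \frac{727}{-20139} = 4063 \cdot \frac{1}{180} + 727 \left(- \frac{1}{20139}\right) = \frac{4063}{180} - \frac{727}{20139} = \frac{27231299}{1208340}$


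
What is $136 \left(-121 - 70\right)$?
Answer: $-25976$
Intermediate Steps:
$136 \left(-121 - 70\right) = 136 \left(-191\right) = -25976$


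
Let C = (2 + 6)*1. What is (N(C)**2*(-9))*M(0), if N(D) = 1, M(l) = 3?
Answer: -27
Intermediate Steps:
C = 8 (C = 8*1 = 8)
(N(C)**2*(-9))*M(0) = (1**2*(-9))*3 = (1*(-9))*3 = -9*3 = -27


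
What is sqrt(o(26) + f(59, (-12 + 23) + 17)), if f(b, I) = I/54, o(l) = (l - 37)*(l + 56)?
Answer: 2*I*sqrt(18255)/9 ≈ 30.025*I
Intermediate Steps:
o(l) = (-37 + l)*(56 + l)
f(b, I) = I/54 (f(b, I) = I*(1/54) = I/54)
sqrt(o(26) + f(59, (-12 + 23) + 17)) = sqrt((-2072 + 26**2 + 19*26) + ((-12 + 23) + 17)/54) = sqrt((-2072 + 676 + 494) + (11 + 17)/54) = sqrt(-902 + (1/54)*28) = sqrt(-902 + 14/27) = sqrt(-24340/27) = 2*I*sqrt(18255)/9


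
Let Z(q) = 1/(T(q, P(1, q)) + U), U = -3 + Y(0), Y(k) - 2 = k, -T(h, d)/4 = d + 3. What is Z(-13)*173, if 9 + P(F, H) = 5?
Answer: 173/3 ≈ 57.667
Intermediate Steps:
P(F, H) = -4 (P(F, H) = -9 + 5 = -4)
T(h, d) = -12 - 4*d (T(h, d) = -4*(d + 3) = -4*(3 + d) = -12 - 4*d)
Y(k) = 2 + k
U = -1 (U = -3 + (2 + 0) = -3 + 2 = -1)
Z(q) = ⅓ (Z(q) = 1/((-12 - 4*(-4)) - 1) = 1/((-12 + 16) - 1) = 1/(4 - 1) = 1/3 = ⅓)
Z(-13)*173 = (⅓)*173 = 173/3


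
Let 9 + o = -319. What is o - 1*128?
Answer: -456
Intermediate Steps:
o = -328 (o = -9 - 319 = -328)
o - 1*128 = -328 - 1*128 = -328 - 128 = -456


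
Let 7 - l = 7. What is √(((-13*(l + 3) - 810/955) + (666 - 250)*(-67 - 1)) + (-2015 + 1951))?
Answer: I*√1035763013/191 ≈ 168.5*I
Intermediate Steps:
l = 0 (l = 7 - 1*7 = 7 - 7 = 0)
√(((-13*(l + 3) - 810/955) + (666 - 250)*(-67 - 1)) + (-2015 + 1951)) = √(((-13*(0 + 3) - 810/955) + (666 - 250)*(-67 - 1)) + (-2015 + 1951)) = √(((-13*3 - 810*1/955) + 416*(-68)) - 64) = √(((-39 - 162/191) - 28288) - 64) = √((-7611/191 - 28288) - 64) = √(-5410619/191 - 64) = √(-5422843/191) = I*√1035763013/191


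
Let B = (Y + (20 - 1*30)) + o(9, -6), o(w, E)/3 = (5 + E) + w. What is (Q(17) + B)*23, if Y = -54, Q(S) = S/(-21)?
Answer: -19711/21 ≈ -938.62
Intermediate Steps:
Q(S) = -S/21 (Q(S) = S*(-1/21) = -S/21)
o(w, E) = 15 + 3*E + 3*w (o(w, E) = 3*((5 + E) + w) = 3*(5 + E + w) = 15 + 3*E + 3*w)
B = -40 (B = (-54 + (20 - 1*30)) + (15 + 3*(-6) + 3*9) = (-54 + (20 - 30)) + (15 - 18 + 27) = (-54 - 10) + 24 = -64 + 24 = -40)
(Q(17) + B)*23 = (-1/21*17 - 40)*23 = (-17/21 - 40)*23 = -857/21*23 = -19711/21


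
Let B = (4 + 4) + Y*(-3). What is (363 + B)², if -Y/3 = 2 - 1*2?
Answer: 137641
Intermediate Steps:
Y = 0 (Y = -3*(2 - 1*2) = -3*(2 - 2) = -3*0 = 0)
B = 8 (B = (4 + 4) + 0*(-3) = 8 + 0 = 8)
(363 + B)² = (363 + 8)² = 371² = 137641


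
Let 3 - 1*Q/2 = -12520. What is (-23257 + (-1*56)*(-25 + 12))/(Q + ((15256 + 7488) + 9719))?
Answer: -22529/57509 ≈ -0.39175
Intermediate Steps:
Q = 25046 (Q = 6 - 2*(-12520) = 6 + 25040 = 25046)
(-23257 + (-1*56)*(-25 + 12))/(Q + ((15256 + 7488) + 9719)) = (-23257 + (-1*56)*(-25 + 12))/(25046 + ((15256 + 7488) + 9719)) = (-23257 - 56*(-13))/(25046 + (22744 + 9719)) = (-23257 + 728)/(25046 + 32463) = -22529/57509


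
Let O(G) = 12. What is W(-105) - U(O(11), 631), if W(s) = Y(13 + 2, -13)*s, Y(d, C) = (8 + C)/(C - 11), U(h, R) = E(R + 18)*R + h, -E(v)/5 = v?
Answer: 16380489/8 ≈ 2.0476e+6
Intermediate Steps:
E(v) = -5*v
U(h, R) = h + R*(-90 - 5*R) (U(h, R) = (-5*(R + 18))*R + h = (-5*(18 + R))*R + h = (-90 - 5*R)*R + h = R*(-90 - 5*R) + h = h + R*(-90 - 5*R))
Y(d, C) = (8 + C)/(-11 + C)
W(s) = 5*s/24 (W(s) = ((8 - 13)/(-11 - 13))*s = (-5/(-24))*s = (-1/24*(-5))*s = 5*s/24)
W(-105) - U(O(11), 631) = (5/24)*(-105) - (12 - 5*631*(18 + 631)) = -175/8 - (12 - 5*631*649) = -175/8 - (12 - 2047595) = -175/8 - 1*(-2047583) = -175/8 + 2047583 = 16380489/8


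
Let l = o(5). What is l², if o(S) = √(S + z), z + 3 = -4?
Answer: -2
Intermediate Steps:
z = -7 (z = -3 - 4 = -7)
o(S) = √(-7 + S) (o(S) = √(S - 7) = √(-7 + S))
l = I*√2 (l = √(-7 + 5) = √(-2) = I*√2 ≈ 1.4142*I)
l² = (I*√2)² = -2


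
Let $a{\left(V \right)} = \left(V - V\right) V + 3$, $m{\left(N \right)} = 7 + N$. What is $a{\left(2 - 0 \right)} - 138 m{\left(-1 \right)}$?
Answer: $-825$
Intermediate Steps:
$a{\left(V \right)} = 3$ ($a{\left(V \right)} = 0 V + 3 = 0 + 3 = 3$)
$a{\left(2 - 0 \right)} - 138 m{\left(-1 \right)} = 3 - 138 \left(7 - 1\right) = 3 - 828 = -825$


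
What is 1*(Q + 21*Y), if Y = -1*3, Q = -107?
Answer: -170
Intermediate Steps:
Y = -3
1*(Q + 21*Y) = 1*(-107 + 21*(-3)) = 1*(-107 - 63) = 1*(-170) = -170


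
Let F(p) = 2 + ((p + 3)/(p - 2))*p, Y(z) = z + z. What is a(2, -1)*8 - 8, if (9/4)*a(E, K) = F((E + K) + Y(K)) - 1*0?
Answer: 40/27 ≈ 1.4815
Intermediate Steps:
Y(z) = 2*z
F(p) = 2 + p*(3 + p)/(-2 + p) (F(p) = 2 + ((3 + p)/(-2 + p))*p = 2 + p*(3 + p)/(-2 + p))
a(E, K) = 4*(-4 + (E + 3*K)² + 5*E + 15*K)/(9*(-2 + E + 3*K)) (a(E, K) = 4*((-4 + ((E + K) + 2*K)² + 5*((E + K) + 2*K))/(-2 + ((E + K) + 2*K)) - 1*0)/9 = 4*((-4 + (E + 3*K)² + 5*(E + 3*K))/(-2 + (E + 3*K)) + 0)/9 = 4*((-4 + (E + 3*K)² + (5*E + 15*K))/(-2 + E + 3*K) + 0)/9 = 4*((-4 + (E + 3*K)² + 5*E + 15*K)/(-2 + E + 3*K) + 0)/9 = 4*((-4 + (E + 3*K)² + 5*E + 15*K)/(-2 + E + 3*K))/9 = 4*(-4 + (E + 3*K)² + 5*E + 15*K)/(9*(-2 + E + 3*K)))
a(2, -1)*8 - 8 = (4*(-4 + (2 + 3*(-1))² + 5*2 + 15*(-1))/(9*(-2 + 2 + 3*(-1))))*8 - 8 = (4*(-4 + (2 - 3)² + 10 - 15)/(9*(-2 + 2 - 3)))*8 - 8 = ((4/9)*(-4 + (-1)² + 10 - 15)/(-3))*8 - 8 = ((4/9)*(-⅓)*(-4 + 1 + 10 - 15))*8 - 8 = ((4/9)*(-⅓)*(-8))*8 - 8 = (32/27)*8 - 8 = 256/27 - 8 = 40/27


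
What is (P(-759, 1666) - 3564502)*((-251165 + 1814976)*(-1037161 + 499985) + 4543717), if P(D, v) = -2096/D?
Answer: 2272682761221772511518/759 ≈ 2.9943e+18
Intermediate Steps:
(P(-759, 1666) - 3564502)*((-251165 + 1814976)*(-1037161 + 499985) + 4543717) = (-2096/(-759) - 3564502)*((-251165 + 1814976)*(-1037161 + 499985) + 4543717) = (-2096*(-1/759) - 3564502)*(1563811*(-537176) + 4543717) = (2096/759 - 3564502)*(-840041737736 + 4543717) = -2705454922/759*(-840037194019) = 2272682761221772511518/759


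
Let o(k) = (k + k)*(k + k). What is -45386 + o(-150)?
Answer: 44614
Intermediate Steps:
o(k) = 4*k**2 (o(k) = (2*k)*(2*k) = 4*k**2)
-45386 + o(-150) = -45386 + 4*(-150)**2 = -45386 + 4*22500 = -45386 + 90000 = 44614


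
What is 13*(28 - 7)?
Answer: 273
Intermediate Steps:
13*(28 - 7) = 13*21 = 273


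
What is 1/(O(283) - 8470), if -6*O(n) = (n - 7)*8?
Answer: -1/8838 ≈ -0.00011315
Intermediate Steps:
O(n) = 28/3 - 4*n/3 (O(n) = -(n - 7)*8/6 = -(-7 + n)*8/6 = -(-56 + 8*n)/6 = 28/3 - 4*n/3)
1/(O(283) - 8470) = 1/((28/3 - 4/3*283) - 8470) = 1/((28/3 - 1132/3) - 8470) = 1/(-368 - 8470) = 1/(-8838) = -1/8838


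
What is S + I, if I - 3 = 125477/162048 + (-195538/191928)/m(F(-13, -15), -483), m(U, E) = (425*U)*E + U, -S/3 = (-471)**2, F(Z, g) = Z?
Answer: -383581297966891603373/576363962400512 ≈ -6.6552e+5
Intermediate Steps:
S = -665523 (S = -3*(-471)**2 = -3*221841 = -665523)
m(U, E) = U + 425*E*U (m(U, E) = 425*E*U + U = U + 425*E*U)
I = 2175381784344403/576363962400512 (I = 3 + (125477/162048 + (-195538/191928)/((-13*(1 + 425*(-483))))) = 3 + (125477*(1/162048) + (-195538*1/191928)/((-13*(1 - 205275)))) = 3 + (125477/162048 - 97769/(95964*((-13*(-205274))))) = 3 + (125477/162048 - 97769/95964/2668562) = 3 + (125477/162048 - 97769/95964*1/2668562) = 3 + (125477/162048 - 97769/256085883768) = 3 + 446289897142867/576363962400512 = 2175381784344403/576363962400512 ≈ 3.7743)
S + I = -665523 + 2175381784344403/576363962400512 = -383581297966891603373/576363962400512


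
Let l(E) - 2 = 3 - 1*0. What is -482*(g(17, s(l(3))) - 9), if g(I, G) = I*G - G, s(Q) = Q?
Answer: -34222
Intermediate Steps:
l(E) = 5 (l(E) = 2 + (3 - 1*0) = 2 + (3 + 0) = 2 + 3 = 5)
g(I, G) = -G + G*I (g(I, G) = G*I - G = -G + G*I)
-482*(g(17, s(l(3))) - 9) = -482*(5*(-1 + 17) - 9) = -482*(5*16 - 9) = -482*(80 - 9) = -482*71 = -34222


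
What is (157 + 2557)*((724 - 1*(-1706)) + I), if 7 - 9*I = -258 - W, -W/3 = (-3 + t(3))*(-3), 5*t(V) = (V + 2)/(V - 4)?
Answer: 59976686/9 ≈ 6.6641e+6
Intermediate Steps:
t(V) = (2 + V)/(5*(-4 + V)) (t(V) = ((V + 2)/(V - 4))/5 = ((2 + V)/(-4 + V))/5 = (2 + V)/(5*(-4 + V)))
W = -36 (W = -3*(-3 + (2 + 3)/(5*(-4 + 3)))*(-3) = -3*(-3 + (1/5)*5/(-1))*(-3) = -3*(-3 + (1/5)*(-1)*5)*(-3) = -3*(-3 - 1)*(-3) = -(-12)*(-3) = -3*12 = -36)
I = 229/9 (I = 7/9 - (-258 - 1*(-36))/9 = 7/9 - (-258 + 36)/9 = 7/9 - 1/9*(-222) = 7/9 + 74/3 = 229/9 ≈ 25.444)
(157 + 2557)*((724 - 1*(-1706)) + I) = (157 + 2557)*((724 - 1*(-1706)) + 229/9) = 2714*((724 + 1706) + 229/9) = 2714*(2430 + 229/9) = 2714*(22099/9) = 59976686/9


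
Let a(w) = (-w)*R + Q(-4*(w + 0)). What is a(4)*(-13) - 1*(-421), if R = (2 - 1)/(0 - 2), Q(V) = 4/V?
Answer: 1593/4 ≈ 398.25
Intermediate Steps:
R = -1/2 (R = 1/(-2) = 1*(-1/2) = -1/2 ≈ -0.50000)
a(w) = w/2 - 1/w (a(w) = -w*(-1/2) + 4/((-4*(w + 0))) = w/2 + 4/((-4*w)) = w/2 + 4*(-1/(4*w)) = w/2 - 1/w)
a(4)*(-13) - 1*(-421) = ((1/2)*4 - 1/4)*(-13) - 1*(-421) = (2 - 1*1/4)*(-13) + 421 = (2 - 1/4)*(-13) + 421 = (7/4)*(-13) + 421 = -91/4 + 421 = 1593/4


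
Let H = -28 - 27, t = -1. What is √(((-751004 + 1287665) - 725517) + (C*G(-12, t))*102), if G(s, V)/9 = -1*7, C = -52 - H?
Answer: 3*I*√23126 ≈ 456.22*I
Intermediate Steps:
H = -55
C = 3 (C = -52 - 1*(-55) = -52 + 55 = 3)
G(s, V) = -63 (G(s, V) = 9*(-1*7) = 9*(-7) = -63)
√(((-751004 + 1287665) - 725517) + (C*G(-12, t))*102) = √(((-751004 + 1287665) - 725517) + (3*(-63))*102) = √((536661 - 725517) - 189*102) = √(-188856 - 19278) = √(-208134) = 3*I*√23126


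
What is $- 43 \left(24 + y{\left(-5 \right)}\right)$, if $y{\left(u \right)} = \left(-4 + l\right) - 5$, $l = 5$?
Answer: $-860$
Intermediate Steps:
$y{\left(u \right)} = -4$ ($y{\left(u \right)} = \left(-4 + 5\right) - 5 = 1 - 5 = -4$)
$- 43 \left(24 + y{\left(-5 \right)}\right) = - 43 \left(24 - 4\right) = \left(-43\right) 20 = -860$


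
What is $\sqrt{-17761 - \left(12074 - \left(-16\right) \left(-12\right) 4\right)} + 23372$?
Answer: $23372 + i \sqrt{29067} \approx 23372.0 + 170.49 i$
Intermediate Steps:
$\sqrt{-17761 - \left(12074 - \left(-16\right) \left(-12\right) 4\right)} + 23372 = \sqrt{-17761 + \left(192 \cdot 4 - 12074\right)} + 23372 = \sqrt{-17761 + \left(768 - 12074\right)} + 23372 = \sqrt{-17761 - 11306} + 23372 = \sqrt{-29067} + 23372 = i \sqrt{29067} + 23372 = 23372 + i \sqrt{29067}$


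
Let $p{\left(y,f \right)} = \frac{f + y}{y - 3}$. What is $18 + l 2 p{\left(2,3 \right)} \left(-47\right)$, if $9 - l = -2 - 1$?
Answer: $5658$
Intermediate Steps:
$l = 12$ ($l = 9 - \left(-2 - 1\right) = 9 - -3 = 9 + 3 = 12$)
$p{\left(y,f \right)} = \frac{f + y}{-3 + y}$
$18 + l 2 p{\left(2,3 \right)} \left(-47\right) = 18 + 12 \cdot 2 \frac{3 + 2}{-3 + 2} \left(-47\right) = 18 + 24 \frac{1}{-1} \cdot 5 \left(-47\right) = 18 + 24 \left(\left(-1\right) 5\right) \left(-47\right) = 18 + 24 \left(-5\right) \left(-47\right) = 18 - -5640 = 18 + 5640 = 5658$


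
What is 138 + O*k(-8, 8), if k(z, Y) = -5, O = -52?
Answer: 398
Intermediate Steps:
138 + O*k(-8, 8) = 138 - 52*(-5) = 138 + 260 = 398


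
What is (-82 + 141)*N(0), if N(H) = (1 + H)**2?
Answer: 59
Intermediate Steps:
(-82 + 141)*N(0) = (-82 + 141)*(1 + 0)**2 = 59*1**2 = 59*1 = 59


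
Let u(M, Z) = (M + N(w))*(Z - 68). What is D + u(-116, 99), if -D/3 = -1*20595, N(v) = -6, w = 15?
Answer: 58003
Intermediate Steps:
u(M, Z) = (-68 + Z)*(-6 + M) (u(M, Z) = (M - 6)*(Z - 68) = (-6 + M)*(-68 + Z) = (-68 + Z)*(-6 + M))
D = 61785 (D = -(-3)*20595 = -3*(-20595) = 61785)
D + u(-116, 99) = 61785 + (408 - 68*(-116) - 6*99 - 116*99) = 61785 + (408 + 7888 - 594 - 11484) = 61785 - 3782 = 58003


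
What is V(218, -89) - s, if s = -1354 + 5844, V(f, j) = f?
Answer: -4272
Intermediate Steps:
s = 4490
V(218, -89) - s = 218 - 1*4490 = 218 - 4490 = -4272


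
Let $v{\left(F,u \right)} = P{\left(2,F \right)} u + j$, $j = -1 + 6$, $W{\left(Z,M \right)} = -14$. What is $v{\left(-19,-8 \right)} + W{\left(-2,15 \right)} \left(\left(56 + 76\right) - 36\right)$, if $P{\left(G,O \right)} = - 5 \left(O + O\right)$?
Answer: $-2859$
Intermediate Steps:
$j = 5$
$P{\left(G,O \right)} = - 10 O$ ($P{\left(G,O \right)} = - 5 \cdot 2 O = - 10 O$)
$v{\left(F,u \right)} = 5 - 10 F u$ ($v{\left(F,u \right)} = - 10 F u + 5 = 5 - 10 F u$)
$v{\left(-19,-8 \right)} + W{\left(-2,15 \right)} \left(\left(56 + 76\right) - 36\right) = \left(5 - \left(-190\right) \left(-8\right)\right) - 14 \left(\left(56 + 76\right) - 36\right) = \left(5 - 1520\right) - 14 \left(132 - 36\right) = -1515 - 1344 = -2859$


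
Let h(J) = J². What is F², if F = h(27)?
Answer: 531441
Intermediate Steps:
F = 729 (F = 27² = 729)
F² = 729² = 531441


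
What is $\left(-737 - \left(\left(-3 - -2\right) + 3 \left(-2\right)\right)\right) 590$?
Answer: $-430700$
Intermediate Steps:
$\left(-737 - \left(\left(-3 - -2\right) + 3 \left(-2\right)\right)\right) 590 = \left(-737 - \left(\left(-3 + 2\right) - 6\right)\right) 590 = \left(-737 - \left(-1 - 6\right)\right) 590 = \left(-737 - -7\right) 590 = \left(-737 + 7\right) 590 = \left(-730\right) 590 = -430700$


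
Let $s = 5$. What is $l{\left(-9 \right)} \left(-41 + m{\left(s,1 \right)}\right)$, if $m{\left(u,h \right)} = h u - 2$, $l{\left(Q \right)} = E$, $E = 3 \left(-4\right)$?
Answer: $456$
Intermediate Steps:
$E = -12$
$l{\left(Q \right)} = -12$
$m{\left(u,h \right)} = -2 + h u$
$l{\left(-9 \right)} \left(-41 + m{\left(s,1 \right)}\right) = - 12 \left(-41 + \left(-2 + 1 \cdot 5\right)\right) = - 12 \left(-41 + \left(-2 + 5\right)\right) = - 12 \left(-41 + 3\right) = \left(-12\right) \left(-38\right) = 456$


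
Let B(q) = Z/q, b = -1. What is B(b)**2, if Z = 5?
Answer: 25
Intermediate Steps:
B(q) = 5/q
B(b)**2 = (5/(-1))**2 = (5*(-1))**2 = (-5)**2 = 25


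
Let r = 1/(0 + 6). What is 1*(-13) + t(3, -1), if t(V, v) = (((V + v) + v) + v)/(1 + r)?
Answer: -13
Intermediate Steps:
r = ⅙ (r = 1/6 = ⅙ ≈ 0.16667)
t(V, v) = 6*V/7 + 18*v/7 (t(V, v) = (((V + v) + v) + v)/(1 + ⅙) = ((V + 2*v) + v)/(7/6) = (V + 3*v)*(6/7) = 6*V/7 + 18*v/7)
1*(-13) + t(3, -1) = 1*(-13) + ((6/7)*3 + (18/7)*(-1)) = -13 + (18/7 - 18/7) = -13 + 0 = -13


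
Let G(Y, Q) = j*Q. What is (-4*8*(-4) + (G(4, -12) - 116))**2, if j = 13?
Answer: 20736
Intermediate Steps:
G(Y, Q) = 13*Q
(-4*8*(-4) + (G(4, -12) - 116))**2 = (-4*8*(-4) + (13*(-12) - 116))**2 = (-32*(-4) + (-156 - 116))**2 = (128 - 272)**2 = (-144)**2 = 20736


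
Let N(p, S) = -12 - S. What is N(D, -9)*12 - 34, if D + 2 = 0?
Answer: -70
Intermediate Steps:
D = -2 (D = -2 + 0 = -2)
N(D, -9)*12 - 34 = (-12 - 1*(-9))*12 - 34 = (-12 + 9)*12 - 34 = -3*12 - 34 = -36 - 34 = -70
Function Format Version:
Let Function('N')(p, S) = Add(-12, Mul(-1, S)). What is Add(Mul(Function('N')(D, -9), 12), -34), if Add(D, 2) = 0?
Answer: -70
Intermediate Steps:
D = -2 (D = Add(-2, 0) = -2)
Add(Mul(Function('N')(D, -9), 12), -34) = Add(Mul(Add(-12, Mul(-1, -9)), 12), -34) = Add(Mul(Add(-12, 9), 12), -34) = Add(Mul(-3, 12), -34) = Add(-36, -34) = -70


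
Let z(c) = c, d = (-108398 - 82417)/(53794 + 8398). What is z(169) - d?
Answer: 10701263/62192 ≈ 172.07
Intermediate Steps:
d = -190815/62192 ≈ -3.0682
z(169) - d = 169 - 1*(-190815/62192) = 169 + 190815/62192 = 10701263/62192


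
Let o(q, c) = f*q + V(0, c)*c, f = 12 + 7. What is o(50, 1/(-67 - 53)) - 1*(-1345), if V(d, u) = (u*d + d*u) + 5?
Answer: 55079/24 ≈ 2295.0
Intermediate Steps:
V(d, u) = 5 + 2*d*u (V(d, u) = (d*u + d*u) + 5 = 2*d*u + 5 = 5 + 2*d*u)
f = 19
o(q, c) = 5*c + 19*q (o(q, c) = 19*q + (5 + 2*0*c)*c = 19*q + (5 + 0)*c = 19*q + 5*c = 5*c + 19*q)
o(50, 1/(-67 - 53)) - 1*(-1345) = (5/(-67 - 53) + 19*50) - 1*(-1345) = (5/(-120) + 950) + 1345 = (5*(-1/120) + 950) + 1345 = (-1/24 + 950) + 1345 = 22799/24 + 1345 = 55079/24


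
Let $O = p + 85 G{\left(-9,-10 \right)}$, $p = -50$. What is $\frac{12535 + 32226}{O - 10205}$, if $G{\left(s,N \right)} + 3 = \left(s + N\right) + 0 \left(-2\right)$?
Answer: $- \frac{44761}{12125} \approx -3.6916$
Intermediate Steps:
$G{\left(s,N \right)} = -3 + N + s$ ($G{\left(s,N \right)} = -3 + \left(\left(s + N\right) + 0 \left(-2\right)\right) = -3 + \left(\left(N + s\right) + 0\right) = -3 + \left(N + s\right) = -3 + N + s$)
$O = -1920$ ($O = -50 + 85 \left(-3 - 10 - 9\right) = -50 + 85 \left(-22\right) = -50 - 1870 = -1920$)
$\frac{12535 + 32226}{O - 10205} = \frac{12535 + 32226}{-1920 - 10205} = \frac{44761}{-12125} = 44761 \left(- \frac{1}{12125}\right) = - \frac{44761}{12125}$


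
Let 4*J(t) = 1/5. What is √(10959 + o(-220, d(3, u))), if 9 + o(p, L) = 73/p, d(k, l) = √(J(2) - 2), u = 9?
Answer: √132490985/110 ≈ 104.64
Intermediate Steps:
J(t) = 1/20 (J(t) = (¼)/5 = (¼)*(⅕) = 1/20)
d(k, l) = I*√195/10 (d(k, l) = √(1/20 - 2) = √(-39/20) = I*√195/10)
o(p, L) = -9 + 73/p
√(10959 + o(-220, d(3, u))) = √(10959 + (-9 + 73/(-220))) = √(10959 + (-9 + 73*(-1/220))) = √(10959 + (-9 - 73/220)) = √(10959 - 2053/220) = √(2408927/220) = √132490985/110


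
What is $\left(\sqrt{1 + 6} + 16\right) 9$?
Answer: $144 + 9 \sqrt{7} \approx 167.81$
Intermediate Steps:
$\left(\sqrt{1 + 6} + 16\right) 9 = \left(\sqrt{7} + 16\right) 9 = \left(16 + \sqrt{7}\right) 9 = 144 + 9 \sqrt{7}$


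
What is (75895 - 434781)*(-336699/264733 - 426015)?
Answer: 40475366099656884/264733 ≈ 1.5289e+11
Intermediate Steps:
(75895 - 434781)*(-336699/264733 - 426015) = -358886*(-336699*1/264733 - 426015) = -358886*(-336699/264733 - 426015) = -358886*(-112780565694/264733) = 40475366099656884/264733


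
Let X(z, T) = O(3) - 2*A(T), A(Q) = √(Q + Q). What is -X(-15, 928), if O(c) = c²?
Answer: -9 + 16*√29 ≈ 77.163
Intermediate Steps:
A(Q) = √2*√Q (A(Q) = √(2*Q) = √2*√Q)
X(z, T) = 9 - 2*√2*√T (X(z, T) = 3² - 2*√2*√T = 9 - 2*√2*√T)
-X(-15, 928) = -(9 - 2*√2*√928) = -(9 - 2*√2*4*√58) = -(9 - 16*√29) = -9 + 16*√29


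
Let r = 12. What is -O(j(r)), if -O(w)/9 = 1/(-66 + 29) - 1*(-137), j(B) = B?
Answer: 45612/37 ≈ 1232.8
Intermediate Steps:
O(w) = -45612/37 (O(w) = -9*(1/(-66 + 29) - 1*(-137)) = -9*(1/(-37) + 137) = -9*(-1/37 + 137) = -9*5068/37 = -45612/37)
-O(j(r)) = -1*(-45612/37) = 45612/37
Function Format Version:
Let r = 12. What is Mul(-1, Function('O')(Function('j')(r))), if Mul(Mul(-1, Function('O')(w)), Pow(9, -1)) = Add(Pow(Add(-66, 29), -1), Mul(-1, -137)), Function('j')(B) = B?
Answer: Rational(45612, 37) ≈ 1232.8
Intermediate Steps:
Function('O')(w) = Rational(-45612, 37) (Function('O')(w) = Mul(-9, Add(Pow(Add(-66, 29), -1), Mul(-1, -137))) = Mul(-9, Add(Pow(-37, -1), 137)) = Mul(-9, Add(Rational(-1, 37), 137)) = Mul(-9, Rational(5068, 37)) = Rational(-45612, 37))
Mul(-1, Function('O')(Function('j')(r))) = Mul(-1, Rational(-45612, 37)) = Rational(45612, 37)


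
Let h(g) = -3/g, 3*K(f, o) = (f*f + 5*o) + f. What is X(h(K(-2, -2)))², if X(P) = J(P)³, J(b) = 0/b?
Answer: 0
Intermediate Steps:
K(f, o) = f/3 + f²/3 + 5*o/3 (K(f, o) = ((f*f + 5*o) + f)/3 = ((f² + 5*o) + f)/3 = (f + f² + 5*o)/3 = f/3 + f²/3 + 5*o/3)
J(b) = 0
X(P) = 0 (X(P) = 0³ = 0)
X(h(K(-2, -2)))² = 0² = 0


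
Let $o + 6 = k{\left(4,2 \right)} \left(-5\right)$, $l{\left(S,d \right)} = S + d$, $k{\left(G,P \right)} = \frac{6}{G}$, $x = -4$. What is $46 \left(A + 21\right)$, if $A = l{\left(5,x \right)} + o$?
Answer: $391$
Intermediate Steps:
$o = - \frac{27}{2}$ ($o = -6 + \frac{6}{4} \left(-5\right) = -6 + 6 \cdot \frac{1}{4} \left(-5\right) = -6 + \frac{3}{2} \left(-5\right) = -6 - \frac{15}{2} = - \frac{27}{2} \approx -13.5$)
$A = - \frac{25}{2}$ ($A = \left(5 - 4\right) - \frac{27}{2} = 1 - \frac{27}{2} = - \frac{25}{2} \approx -12.5$)
$46 \left(A + 21\right) = 46 \left(- \frac{25}{2} + 21\right) = 46 \cdot \frac{17}{2} = 391$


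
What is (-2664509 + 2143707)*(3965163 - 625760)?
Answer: -1739167761206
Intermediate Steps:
(-2664509 + 2143707)*(3965163 - 625760) = -520802*3339403 = -1739167761206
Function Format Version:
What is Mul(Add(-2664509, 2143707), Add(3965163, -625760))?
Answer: -1739167761206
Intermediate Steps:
Mul(Add(-2664509, 2143707), Add(3965163, -625760)) = Mul(-520802, 3339403) = -1739167761206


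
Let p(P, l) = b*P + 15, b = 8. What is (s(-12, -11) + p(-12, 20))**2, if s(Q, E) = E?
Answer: 8464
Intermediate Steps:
p(P, l) = 15 + 8*P (p(P, l) = 8*P + 15 = 15 + 8*P)
(s(-12, -11) + p(-12, 20))**2 = (-11 + (15 + 8*(-12)))**2 = (-11 + (15 - 96))**2 = (-11 - 81)**2 = (-92)**2 = 8464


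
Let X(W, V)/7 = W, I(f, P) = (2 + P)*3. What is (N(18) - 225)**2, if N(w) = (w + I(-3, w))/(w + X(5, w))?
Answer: 140351409/2809 ≈ 49965.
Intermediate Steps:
I(f, P) = 6 + 3*P
X(W, V) = 7*W
N(w) = (6 + 4*w)/(35 + w) (N(w) = (w + (6 + 3*w))/(w + 7*5) = (6 + 4*w)/(w + 35) = (6 + 4*w)/(35 + w))
(N(18) - 225)**2 = (2*(3 + 2*18)/(35 + 18) - 225)**2 = (2*(3 + 36)/53 - 225)**2 = (2*(1/53)*39 - 225)**2 = (78/53 - 225)**2 = (-11847/53)**2 = 140351409/2809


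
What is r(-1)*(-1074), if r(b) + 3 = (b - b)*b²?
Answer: 3222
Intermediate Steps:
r(b) = -3 (r(b) = -3 + (b - b)*b² = -3 + 0*b² = -3 + 0 = -3)
r(-1)*(-1074) = -3*(-1074) = 3222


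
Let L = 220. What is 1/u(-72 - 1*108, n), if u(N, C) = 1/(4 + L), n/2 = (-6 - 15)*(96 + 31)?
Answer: 224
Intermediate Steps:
n = -5334 (n = 2*((-6 - 15)*(96 + 31)) = 2*(-21*127) = 2*(-2667) = -5334)
u(N, C) = 1/224 (u(N, C) = 1/(4 + 220) = 1/224)
1/u(-72 - 1*108, n) = 1/(1/224) = 224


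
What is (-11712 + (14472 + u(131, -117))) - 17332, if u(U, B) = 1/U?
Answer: -1908931/131 ≈ -14572.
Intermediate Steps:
(-11712 + (14472 + u(131, -117))) - 17332 = (-11712 + (14472 + 1/131)) - 17332 = (-11712 + 1895833/131) - 17332 = 361561/131 - 17332 = -1908931/131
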